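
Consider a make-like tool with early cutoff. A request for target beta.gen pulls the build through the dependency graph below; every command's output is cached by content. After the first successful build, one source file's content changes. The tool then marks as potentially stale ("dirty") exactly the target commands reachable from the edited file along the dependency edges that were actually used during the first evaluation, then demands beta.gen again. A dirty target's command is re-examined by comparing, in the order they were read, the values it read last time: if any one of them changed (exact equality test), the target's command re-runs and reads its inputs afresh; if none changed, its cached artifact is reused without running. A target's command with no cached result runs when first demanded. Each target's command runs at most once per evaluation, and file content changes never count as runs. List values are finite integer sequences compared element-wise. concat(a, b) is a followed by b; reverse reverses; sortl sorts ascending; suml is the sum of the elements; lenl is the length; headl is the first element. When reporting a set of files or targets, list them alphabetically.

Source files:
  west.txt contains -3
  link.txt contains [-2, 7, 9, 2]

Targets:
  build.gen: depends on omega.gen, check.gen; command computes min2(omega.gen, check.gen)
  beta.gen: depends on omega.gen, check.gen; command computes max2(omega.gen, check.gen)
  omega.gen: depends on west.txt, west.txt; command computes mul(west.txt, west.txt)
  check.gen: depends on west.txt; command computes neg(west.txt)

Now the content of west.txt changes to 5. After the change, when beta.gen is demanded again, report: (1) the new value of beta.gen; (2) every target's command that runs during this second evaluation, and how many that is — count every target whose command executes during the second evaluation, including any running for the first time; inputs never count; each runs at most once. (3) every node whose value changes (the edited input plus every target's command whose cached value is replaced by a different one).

First demand of the output computes:
  check.gen = neg(-3) = 3
  omega.gen = mul(-3, -3) = 9
  beta.gen = max2(9, 3) = 9

After the edit, cleaning proceeds:
  check.gen: a read changed (west.txt -3->5) — executes, giving -5.
  omega.gen: a read changed (west.txt -3->5; west.txt -3->5) — executes, giving 25.
  beta.gen: a read changed (omega.gen 9->25; check.gen 3->-5) — executes, giving 25.

Demanding beta.gen again yields 25.
3 target commands run: beta.gen, check.gen, omega.gen.
The nodes whose values change: beta.gen, check.gen, omega.gen, west.txt.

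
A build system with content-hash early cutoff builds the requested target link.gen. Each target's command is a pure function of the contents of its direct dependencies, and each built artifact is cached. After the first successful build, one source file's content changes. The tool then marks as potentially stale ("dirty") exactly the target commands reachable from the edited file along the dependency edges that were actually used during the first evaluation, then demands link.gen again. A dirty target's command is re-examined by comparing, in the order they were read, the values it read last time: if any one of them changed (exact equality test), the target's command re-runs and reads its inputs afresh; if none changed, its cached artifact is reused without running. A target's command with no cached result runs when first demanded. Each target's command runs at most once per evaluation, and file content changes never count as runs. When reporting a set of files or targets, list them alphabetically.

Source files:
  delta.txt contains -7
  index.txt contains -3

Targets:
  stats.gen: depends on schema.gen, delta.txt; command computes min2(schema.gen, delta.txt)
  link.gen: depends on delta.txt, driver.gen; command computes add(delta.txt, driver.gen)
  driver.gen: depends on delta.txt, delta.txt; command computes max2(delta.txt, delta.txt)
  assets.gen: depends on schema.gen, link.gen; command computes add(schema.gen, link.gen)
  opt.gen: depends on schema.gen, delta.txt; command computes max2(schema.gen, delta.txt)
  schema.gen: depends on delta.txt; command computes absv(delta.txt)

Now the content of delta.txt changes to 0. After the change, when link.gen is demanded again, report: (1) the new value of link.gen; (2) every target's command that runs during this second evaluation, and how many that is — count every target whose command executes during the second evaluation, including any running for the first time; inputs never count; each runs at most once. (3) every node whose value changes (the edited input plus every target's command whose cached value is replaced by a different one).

First evaluation (everything demanded from the output):
  driver.gen = max2(-7, -7) = -7
  link.gen = add(-7, -7) = -14

Propagation after the edit:
  driver.gen: runs — delta.txt -7->0; delta.txt -7->0; result 0.
  link.gen: runs — delta.txt -7->0; driver.gen -7->0; result 0.

New value of link.gen: 0.
Target commands that run: driver.gen, link.gen — 2 in total.
Values that change: delta.txt, driver.gen, link.gen.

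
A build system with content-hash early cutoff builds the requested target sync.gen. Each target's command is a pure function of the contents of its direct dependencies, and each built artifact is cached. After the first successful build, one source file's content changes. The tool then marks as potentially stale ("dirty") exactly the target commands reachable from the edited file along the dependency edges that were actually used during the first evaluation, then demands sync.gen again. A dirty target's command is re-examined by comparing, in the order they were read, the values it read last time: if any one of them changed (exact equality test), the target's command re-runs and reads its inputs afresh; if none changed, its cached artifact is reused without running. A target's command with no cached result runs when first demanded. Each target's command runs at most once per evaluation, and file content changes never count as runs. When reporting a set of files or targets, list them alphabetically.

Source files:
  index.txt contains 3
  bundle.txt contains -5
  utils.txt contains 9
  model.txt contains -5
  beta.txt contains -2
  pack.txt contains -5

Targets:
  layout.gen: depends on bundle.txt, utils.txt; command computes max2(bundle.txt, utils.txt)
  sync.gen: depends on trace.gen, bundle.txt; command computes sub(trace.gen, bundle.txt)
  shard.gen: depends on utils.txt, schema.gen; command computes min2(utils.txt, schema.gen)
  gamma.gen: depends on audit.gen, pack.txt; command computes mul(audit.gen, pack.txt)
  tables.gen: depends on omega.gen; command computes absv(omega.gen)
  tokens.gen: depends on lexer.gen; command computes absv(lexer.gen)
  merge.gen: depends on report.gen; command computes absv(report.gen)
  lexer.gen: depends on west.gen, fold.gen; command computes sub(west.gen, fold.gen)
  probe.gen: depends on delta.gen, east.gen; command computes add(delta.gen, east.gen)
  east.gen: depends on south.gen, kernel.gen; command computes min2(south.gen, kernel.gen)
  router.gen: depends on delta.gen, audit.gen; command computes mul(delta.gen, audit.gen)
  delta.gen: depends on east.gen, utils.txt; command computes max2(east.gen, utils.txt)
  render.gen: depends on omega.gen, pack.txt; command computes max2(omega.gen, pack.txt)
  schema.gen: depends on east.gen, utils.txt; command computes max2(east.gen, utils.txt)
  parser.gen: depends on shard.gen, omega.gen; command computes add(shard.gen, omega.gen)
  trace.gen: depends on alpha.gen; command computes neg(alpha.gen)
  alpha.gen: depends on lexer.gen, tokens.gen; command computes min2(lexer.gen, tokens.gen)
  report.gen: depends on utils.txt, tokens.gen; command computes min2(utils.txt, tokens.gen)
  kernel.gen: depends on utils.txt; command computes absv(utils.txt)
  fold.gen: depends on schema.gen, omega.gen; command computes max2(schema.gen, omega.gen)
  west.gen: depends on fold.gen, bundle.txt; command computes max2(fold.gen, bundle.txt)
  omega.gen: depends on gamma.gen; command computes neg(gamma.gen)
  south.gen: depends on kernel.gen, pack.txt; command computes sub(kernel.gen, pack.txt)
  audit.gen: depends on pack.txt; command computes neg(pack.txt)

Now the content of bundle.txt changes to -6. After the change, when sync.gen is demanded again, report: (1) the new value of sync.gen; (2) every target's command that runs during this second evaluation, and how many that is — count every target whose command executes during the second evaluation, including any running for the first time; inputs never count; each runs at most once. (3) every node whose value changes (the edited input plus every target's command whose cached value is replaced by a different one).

New value of sync.gen: 6.
Target commands that run: sync.gen, west.gen — 2 in total.
Values that change: bundle.txt, sync.gen.
Key observation: the cutoff stops propagation at lexer.gen — its inputs' values are unchanged, so it reuses its cache.

First evaluation (everything demanded from the output):
  audit.gen = neg(-5) = 5
  gamma.gen = mul(5, -5) = -25
  kernel.gen = absv(9) = 9
  omega.gen = neg(-25) = 25
  south.gen = sub(9, -5) = 14
  east.gen = min2(14, 9) = 9
  schema.gen = max2(9, 9) = 9
  fold.gen = max2(9, 25) = 25
  west.gen = max2(25, -5) = 25
  lexer.gen = sub(25, 25) = 0
  tokens.gen = absv(0) = 0
  alpha.gen = min2(0, 0) = 0
  trace.gen = neg(0) = 0
  sync.gen = sub(0, -5) = 5

Propagation after the edit:
  west.gen: runs — bundle.txt -5->-6; result 25 (same value as before).
  lexer.gen: checked — values it read are unchanged (west.gen unchanged, fold.gen unchanged); reused cached 0 without running.
  tokens.gen: checked — values it read are unchanged (lexer.gen unchanged); reused cached 0 without running.
  alpha.gen: checked — values it read are unchanged (lexer.gen unchanged, tokens.gen unchanged); reused cached 0 without running.
  trace.gen: checked — values it read are unchanged (alpha.gen unchanged); reused cached 0 without running.
  sync.gen: runs — bundle.txt -5->-6; result 6.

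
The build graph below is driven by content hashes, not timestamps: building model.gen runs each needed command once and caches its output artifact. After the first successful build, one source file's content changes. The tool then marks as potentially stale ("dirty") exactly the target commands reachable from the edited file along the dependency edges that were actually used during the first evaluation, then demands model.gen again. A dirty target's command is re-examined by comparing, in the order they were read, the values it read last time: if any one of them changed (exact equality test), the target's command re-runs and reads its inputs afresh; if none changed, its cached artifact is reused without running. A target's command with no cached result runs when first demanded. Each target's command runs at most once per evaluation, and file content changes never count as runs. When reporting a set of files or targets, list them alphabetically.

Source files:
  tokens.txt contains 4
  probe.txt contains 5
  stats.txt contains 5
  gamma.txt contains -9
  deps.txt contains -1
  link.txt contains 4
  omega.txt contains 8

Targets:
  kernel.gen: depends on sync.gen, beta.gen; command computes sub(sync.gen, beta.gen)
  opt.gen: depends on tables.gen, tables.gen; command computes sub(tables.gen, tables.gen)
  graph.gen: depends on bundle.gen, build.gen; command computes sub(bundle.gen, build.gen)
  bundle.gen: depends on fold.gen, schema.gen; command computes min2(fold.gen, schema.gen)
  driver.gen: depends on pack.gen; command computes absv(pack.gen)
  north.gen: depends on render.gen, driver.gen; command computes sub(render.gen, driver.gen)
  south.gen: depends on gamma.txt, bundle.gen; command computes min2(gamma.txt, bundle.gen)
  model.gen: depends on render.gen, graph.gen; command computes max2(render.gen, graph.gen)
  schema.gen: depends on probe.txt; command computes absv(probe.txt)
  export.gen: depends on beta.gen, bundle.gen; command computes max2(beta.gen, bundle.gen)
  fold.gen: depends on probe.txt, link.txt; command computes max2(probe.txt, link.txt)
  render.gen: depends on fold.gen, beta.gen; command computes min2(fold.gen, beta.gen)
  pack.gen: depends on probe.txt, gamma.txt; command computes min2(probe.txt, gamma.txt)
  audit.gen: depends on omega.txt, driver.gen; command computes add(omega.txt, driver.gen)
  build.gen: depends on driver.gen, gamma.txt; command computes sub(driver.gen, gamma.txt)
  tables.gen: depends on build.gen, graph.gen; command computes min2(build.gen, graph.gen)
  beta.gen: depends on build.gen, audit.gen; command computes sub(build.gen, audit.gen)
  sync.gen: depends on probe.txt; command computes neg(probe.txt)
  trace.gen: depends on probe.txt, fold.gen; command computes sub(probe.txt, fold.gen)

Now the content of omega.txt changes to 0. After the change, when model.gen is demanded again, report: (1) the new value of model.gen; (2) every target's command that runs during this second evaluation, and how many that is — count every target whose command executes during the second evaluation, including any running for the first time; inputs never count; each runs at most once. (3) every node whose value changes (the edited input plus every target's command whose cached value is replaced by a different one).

Initial pass — values computed on the first demand:
  fold.gen = max2(5, 4) = 5
  pack.gen = min2(5, -9) = -9
  driver.gen = absv(-9) = 9
  audit.gen = add(8, 9) = 17
  build.gen = sub(9, -9) = 18
  beta.gen = sub(18, 17) = 1
  render.gen = min2(5, 1) = 1
  schema.gen = absv(5) = 5
  bundle.gen = min2(5, 5) = 5
  graph.gen = sub(5, 18) = -13
  model.gen = max2(1, -13) = 1

Second demand — change propagation:
  audit.gen: re-runs because omega.txt 8->0; new result 9.
  beta.gen: re-runs because audit.gen 17->9; new result 9.
  render.gen: re-runs because beta.gen 1->9; new result 5.
  model.gen: re-runs because render.gen 1->5; new result 5.

model.gen now evaluates to 5.
Run set: audit.gen, beta.gen, model.gen, render.gen (4 run).
Changed values: audit.gen, beta.gen, model.gen, omega.txt, render.gen.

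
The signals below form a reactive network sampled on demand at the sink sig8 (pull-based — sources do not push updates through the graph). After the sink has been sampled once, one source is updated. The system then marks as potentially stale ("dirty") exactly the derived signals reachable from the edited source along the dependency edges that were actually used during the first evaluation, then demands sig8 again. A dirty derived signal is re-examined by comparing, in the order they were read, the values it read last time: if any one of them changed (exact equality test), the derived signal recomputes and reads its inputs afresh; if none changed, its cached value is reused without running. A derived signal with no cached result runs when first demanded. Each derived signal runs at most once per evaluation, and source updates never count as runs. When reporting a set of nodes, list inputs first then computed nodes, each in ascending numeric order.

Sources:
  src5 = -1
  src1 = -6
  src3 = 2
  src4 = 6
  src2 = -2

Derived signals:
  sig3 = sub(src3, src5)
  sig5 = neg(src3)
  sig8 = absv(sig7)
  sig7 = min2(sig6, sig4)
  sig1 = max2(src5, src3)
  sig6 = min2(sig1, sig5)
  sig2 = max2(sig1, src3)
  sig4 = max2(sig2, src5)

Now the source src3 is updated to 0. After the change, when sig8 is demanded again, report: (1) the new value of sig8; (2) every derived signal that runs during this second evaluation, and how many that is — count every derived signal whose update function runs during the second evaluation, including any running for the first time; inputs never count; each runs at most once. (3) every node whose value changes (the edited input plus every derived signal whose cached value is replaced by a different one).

sig8 now evaluates to 0.
Run set: sig1, sig2, sig4, sig5, sig6, sig7, sig8 (7 run).
Changed values: src3, sig1, sig2, sig4, sig5, sig6, sig7, sig8.

Initial pass — values computed on the first demand:
  sig1 = max2(-1, 2) = 2
  sig2 = max2(2, 2) = 2
  sig4 = max2(2, -1) = 2
  sig5 = neg(2) = -2
  sig6 = min2(2, -2) = -2
  sig7 = min2(-2, 2) = -2
  sig8 = absv(-2) = 2

Second demand — change propagation:
  sig1: re-runs because src3 2->0; new result 0.
  sig2: re-runs because sig1 2->0; src3 2->0; new result 0.
  sig4: re-runs because sig2 2->0; new result 0.
  sig5: re-runs because src3 2->0; new result 0.
  sig6: re-runs because sig1 2->0; sig5 -2->0; new result 0.
  sig7: re-runs because sig6 -2->0; sig4 2->0; new result 0.
  sig8: re-runs because sig7 -2->0; new result 0.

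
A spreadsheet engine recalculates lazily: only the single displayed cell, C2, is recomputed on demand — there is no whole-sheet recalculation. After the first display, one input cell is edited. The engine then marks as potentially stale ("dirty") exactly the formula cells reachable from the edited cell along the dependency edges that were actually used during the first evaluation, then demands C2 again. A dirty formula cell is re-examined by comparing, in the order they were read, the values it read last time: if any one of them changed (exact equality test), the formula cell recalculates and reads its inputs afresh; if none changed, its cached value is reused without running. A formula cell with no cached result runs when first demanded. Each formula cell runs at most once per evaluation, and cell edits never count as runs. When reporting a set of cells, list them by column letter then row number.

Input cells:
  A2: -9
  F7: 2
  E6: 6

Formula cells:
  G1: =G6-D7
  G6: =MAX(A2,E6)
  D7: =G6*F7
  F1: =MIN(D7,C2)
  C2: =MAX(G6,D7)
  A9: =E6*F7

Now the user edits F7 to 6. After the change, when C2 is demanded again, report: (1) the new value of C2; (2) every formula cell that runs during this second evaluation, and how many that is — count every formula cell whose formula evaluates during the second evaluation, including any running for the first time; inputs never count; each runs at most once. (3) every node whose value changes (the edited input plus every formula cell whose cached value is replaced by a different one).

First evaluation (everything demanded from the output):
  G6 = MAX(-9, 6) = 6
  D7 = 6 * 2 = 12
  C2 = MAX(6, 12) = 12

Propagation after the edit:
  D7: runs — F7 2->6; result 36.
  C2: runs — D7 12->36; result 36.

New value of C2: 36.
Formula cells that run: C2, D7 — 2 in total.
Values that change: C2, D7, F7.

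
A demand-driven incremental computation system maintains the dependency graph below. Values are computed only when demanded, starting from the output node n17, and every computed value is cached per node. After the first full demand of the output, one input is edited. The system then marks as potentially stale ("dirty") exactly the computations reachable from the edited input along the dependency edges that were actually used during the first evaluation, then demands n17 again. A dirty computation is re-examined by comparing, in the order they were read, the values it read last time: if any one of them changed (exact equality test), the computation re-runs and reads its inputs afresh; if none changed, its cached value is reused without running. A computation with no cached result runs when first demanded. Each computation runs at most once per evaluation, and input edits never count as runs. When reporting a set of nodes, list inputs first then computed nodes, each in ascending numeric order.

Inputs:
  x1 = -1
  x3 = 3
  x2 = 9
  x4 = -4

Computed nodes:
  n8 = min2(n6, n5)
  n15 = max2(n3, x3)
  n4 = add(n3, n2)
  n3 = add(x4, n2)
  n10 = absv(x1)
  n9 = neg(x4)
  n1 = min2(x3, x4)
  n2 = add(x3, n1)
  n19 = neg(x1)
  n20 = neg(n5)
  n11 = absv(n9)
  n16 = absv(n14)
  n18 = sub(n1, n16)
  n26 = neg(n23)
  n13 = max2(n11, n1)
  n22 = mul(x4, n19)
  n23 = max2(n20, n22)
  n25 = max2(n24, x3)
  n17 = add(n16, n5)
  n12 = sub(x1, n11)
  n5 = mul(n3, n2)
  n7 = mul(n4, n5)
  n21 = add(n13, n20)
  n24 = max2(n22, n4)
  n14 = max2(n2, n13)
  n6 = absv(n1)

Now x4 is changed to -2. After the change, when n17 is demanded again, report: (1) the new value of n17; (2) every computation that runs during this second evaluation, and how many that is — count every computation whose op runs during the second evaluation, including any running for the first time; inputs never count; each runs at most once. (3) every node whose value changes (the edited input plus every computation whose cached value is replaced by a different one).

New value of n17: 1.
Computations that run: n1, n2, n3, n5, n9, n11, n13, n14, n16, n17 — 10 in total.
Values that change: x4, n1, n2, n3, n5, n9, n11, n13, n14, n16, n17.

First evaluation (everything demanded from the output):
  n1 = min2(3, -4) = -4
  n2 = add(3, -4) = -1
  n3 = add(-4, -1) = -5
  n5 = mul(-5, -1) = 5
  n9 = neg(-4) = 4
  n11 = absv(4) = 4
  n13 = max2(4, -4) = 4
  n14 = max2(-1, 4) = 4
  n16 = absv(4) = 4
  n17 = add(4, 5) = 9

Propagation after the edit:
  n1: runs — x4 -4->-2; result -2.
  n2: runs — n1 -4->-2; result 1.
  n3: runs — x4 -4->-2; n2 -1->1; result -1.
  n5: runs — n3 -5->-1; n2 -1->1; result -1.
  n9: runs — x4 -4->-2; result 2.
  n11: runs — n9 4->2; result 2.
  n13: runs — n11 4->2; n1 -4->-2; result 2.
  n14: runs — n2 -1->1; n13 4->2; result 2.
  n16: runs — n14 4->2; result 2.
  n17: runs — n16 4->2; n5 5->-1; result 1.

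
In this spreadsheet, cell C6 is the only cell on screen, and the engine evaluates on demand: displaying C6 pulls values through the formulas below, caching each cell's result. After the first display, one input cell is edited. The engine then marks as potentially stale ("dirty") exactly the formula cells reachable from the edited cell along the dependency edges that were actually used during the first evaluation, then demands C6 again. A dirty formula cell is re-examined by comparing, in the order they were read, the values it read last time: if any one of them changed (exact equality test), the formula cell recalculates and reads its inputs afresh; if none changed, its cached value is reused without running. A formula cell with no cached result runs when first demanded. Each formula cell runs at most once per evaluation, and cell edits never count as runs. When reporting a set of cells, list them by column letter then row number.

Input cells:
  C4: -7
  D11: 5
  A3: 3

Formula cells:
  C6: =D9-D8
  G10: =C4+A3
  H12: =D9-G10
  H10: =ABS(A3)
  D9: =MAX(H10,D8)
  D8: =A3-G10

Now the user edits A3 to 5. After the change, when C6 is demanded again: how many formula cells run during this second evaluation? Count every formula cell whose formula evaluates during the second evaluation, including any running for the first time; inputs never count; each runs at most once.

Run set: D8, D9, G10, H10 (4 run).
The important point: at C6 every value read last time is unchanged, so the dirty flag clears without a run.

Initial pass — values computed on the first demand:
  G10 = -7 + 3 = -4
  D8 = 3 - -4 = 7
  H10 = ABS(3) = 3
  D9 = MAX(3, 7) = 7
  C6 = 7 - 7 = 0

Second demand — change propagation:
  G10: re-runs because A3 3->5; new result -2.
  D8: re-runs because A3 3->5; G10 -4->-2; new result 7 (unchanged).
  H10: re-runs because A3 3->5; new result 5.
  D9: re-runs because H10 3->5; new result 7 (unchanged).
  C6: re-examined; everything it read last time is the same (D9 unchanged, D8 unchanged) — cache 0 kept, no run.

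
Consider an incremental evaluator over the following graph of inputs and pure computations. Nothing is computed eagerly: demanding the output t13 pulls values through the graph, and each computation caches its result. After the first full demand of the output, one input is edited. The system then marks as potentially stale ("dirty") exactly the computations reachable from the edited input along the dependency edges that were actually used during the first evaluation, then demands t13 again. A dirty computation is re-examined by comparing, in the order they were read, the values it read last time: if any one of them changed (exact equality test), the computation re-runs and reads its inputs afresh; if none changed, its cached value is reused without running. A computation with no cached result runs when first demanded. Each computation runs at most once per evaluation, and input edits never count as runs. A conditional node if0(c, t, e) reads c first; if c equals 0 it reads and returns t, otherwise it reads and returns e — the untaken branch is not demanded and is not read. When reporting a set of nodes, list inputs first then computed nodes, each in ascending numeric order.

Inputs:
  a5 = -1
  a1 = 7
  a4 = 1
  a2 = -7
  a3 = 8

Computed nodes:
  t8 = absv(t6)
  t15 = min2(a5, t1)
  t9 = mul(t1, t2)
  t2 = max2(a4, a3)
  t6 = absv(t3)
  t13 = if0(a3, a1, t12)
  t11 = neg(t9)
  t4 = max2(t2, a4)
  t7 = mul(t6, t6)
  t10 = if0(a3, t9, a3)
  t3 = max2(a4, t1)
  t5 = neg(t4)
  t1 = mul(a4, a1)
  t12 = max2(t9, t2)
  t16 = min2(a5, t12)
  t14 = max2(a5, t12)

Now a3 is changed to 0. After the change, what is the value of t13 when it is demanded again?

Initial pass — values computed on the first demand:
  t1 = mul(1, 7) = 7
  t2 = max2(1, 8) = 8
  t9 = mul(7, 8) = 56
  t12 = max2(56, 8) = 56
  t13 = if0(a3=8 -> else branch t12) = 56

Second demand — change propagation:
  t2: dirty yet unreached — the second evaluation never asks for it.
  t9: dirty yet unreached — the second evaluation never asks for it.
  t12: dirty yet unreached — the second evaluation never asks for it.
  t13: re-runs because a3 8->0; new result 7.

The important point: the flipped condition redirects demand; t2, t9, t12 are left stale, never re-checked.

t13 now evaluates to 7.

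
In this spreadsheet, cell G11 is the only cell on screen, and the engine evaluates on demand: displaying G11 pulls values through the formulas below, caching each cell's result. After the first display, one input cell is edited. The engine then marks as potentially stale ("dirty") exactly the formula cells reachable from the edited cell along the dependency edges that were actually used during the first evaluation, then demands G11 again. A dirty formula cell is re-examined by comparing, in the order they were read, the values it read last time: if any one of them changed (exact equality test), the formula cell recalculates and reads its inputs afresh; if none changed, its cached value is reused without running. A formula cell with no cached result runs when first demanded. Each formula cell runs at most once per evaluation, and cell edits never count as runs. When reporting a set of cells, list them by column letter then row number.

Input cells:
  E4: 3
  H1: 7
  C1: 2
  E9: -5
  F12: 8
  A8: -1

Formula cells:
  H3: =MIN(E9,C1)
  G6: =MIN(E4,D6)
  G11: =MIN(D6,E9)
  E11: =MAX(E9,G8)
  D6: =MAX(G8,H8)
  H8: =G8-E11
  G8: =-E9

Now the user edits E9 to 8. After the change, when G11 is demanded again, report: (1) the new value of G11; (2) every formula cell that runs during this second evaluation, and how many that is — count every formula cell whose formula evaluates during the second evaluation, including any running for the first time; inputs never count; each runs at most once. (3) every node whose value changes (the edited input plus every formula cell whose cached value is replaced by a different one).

G11 now evaluates to -8.
Run set: D6, E11, G8, G11, H8 (5 run).
Changed values: D6, E9, E11, G8, G11, H8.

Initial pass — values computed on the first demand:
  G8 = -(-5) = 5
  E11 = MAX(-5, 5) = 5
  H8 = 5 - 5 = 0
  D6 = MAX(5, 0) = 5
  G11 = MIN(5, -5) = -5

Second demand — change propagation:
  G8: re-runs because E9 -5->8; new result -8.
  E11: re-runs because E9 -5->8; G8 5->-8; new result 8.
  H8: re-runs because G8 5->-8; E11 5->8; new result -16.
  D6: re-runs because G8 5->-8; H8 0->-16; new result -8.
  G11: re-runs because D6 5->-8; E9 -5->8; new result -8.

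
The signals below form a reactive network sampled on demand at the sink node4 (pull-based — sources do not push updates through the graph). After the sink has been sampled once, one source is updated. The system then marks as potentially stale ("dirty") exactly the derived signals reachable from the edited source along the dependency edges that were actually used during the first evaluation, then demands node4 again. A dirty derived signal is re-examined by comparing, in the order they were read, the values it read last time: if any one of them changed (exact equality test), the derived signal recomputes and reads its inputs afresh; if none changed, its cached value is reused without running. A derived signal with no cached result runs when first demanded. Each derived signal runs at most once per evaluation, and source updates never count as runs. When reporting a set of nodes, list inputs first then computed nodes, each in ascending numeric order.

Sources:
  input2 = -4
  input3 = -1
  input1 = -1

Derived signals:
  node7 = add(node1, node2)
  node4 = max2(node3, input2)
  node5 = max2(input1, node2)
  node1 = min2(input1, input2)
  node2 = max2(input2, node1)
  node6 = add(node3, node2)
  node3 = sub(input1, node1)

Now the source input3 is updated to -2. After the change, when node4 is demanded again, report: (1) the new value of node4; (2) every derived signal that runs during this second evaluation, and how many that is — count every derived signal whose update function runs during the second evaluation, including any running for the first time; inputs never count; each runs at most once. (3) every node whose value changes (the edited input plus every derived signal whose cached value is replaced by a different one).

node4 now evaluates to 3.
Run set: none (0 run).
Changed values: input3.
The important point: nothing the output needs ever reads input3, so the edit is invisible to it.

Initial pass — values computed on the first demand:
  node1 = min2(-1, -4) = -4
  node3 = sub(-1, -4) = 3
  node4 = max2(3, -4) = 3

Second demand — change propagation:
  no demanded computation ever read input3, so the edit dirties nothing and nothing runs.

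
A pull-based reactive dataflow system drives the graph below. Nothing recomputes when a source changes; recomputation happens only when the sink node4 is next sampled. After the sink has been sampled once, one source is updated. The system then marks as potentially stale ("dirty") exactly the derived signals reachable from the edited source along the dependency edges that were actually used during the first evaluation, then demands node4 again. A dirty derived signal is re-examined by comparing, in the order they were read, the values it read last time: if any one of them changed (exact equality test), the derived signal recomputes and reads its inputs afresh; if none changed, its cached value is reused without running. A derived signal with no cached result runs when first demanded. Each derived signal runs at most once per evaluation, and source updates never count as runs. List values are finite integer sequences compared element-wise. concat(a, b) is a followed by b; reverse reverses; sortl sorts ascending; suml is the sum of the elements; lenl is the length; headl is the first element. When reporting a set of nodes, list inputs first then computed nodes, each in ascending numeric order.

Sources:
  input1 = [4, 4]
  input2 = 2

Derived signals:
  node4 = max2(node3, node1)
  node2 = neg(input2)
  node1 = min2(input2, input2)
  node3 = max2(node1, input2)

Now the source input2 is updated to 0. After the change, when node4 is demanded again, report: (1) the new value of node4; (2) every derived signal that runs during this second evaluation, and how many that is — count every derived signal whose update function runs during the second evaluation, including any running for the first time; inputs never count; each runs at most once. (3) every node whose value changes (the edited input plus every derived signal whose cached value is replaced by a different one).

New value of node4: 0.
Derived signals that run: node1, node3, node4 — 3 in total.
Values that change: input2, node1, node3, node4.

First evaluation (everything demanded from the output):
  node1 = min2(2, 2) = 2
  node3 = max2(2, 2) = 2
  node4 = max2(2, 2) = 2

Propagation after the edit:
  node1: runs — input2 2->0; input2 2->0; result 0.
  node3: runs — node1 2->0; input2 2->0; result 0.
  node4: runs — node3 2->0; node1 2->0; result 0.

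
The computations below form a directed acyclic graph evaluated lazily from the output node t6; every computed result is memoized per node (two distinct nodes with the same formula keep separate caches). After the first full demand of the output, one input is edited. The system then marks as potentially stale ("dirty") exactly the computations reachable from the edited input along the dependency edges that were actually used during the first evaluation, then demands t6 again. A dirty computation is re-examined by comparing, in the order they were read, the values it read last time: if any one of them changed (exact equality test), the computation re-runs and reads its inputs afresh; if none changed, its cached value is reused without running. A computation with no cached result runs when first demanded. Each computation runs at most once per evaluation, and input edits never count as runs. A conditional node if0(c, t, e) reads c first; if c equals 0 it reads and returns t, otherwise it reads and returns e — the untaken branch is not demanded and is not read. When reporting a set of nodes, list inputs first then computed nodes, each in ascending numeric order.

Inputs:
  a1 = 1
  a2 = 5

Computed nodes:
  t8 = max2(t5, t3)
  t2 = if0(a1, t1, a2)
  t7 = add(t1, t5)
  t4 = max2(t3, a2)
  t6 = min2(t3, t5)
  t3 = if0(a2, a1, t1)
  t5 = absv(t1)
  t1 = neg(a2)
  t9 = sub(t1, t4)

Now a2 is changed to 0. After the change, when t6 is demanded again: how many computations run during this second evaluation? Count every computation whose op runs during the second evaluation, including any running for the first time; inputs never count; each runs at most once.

4 computations run: t1, t3, t5, t6.

First demand of the output computes:
  t1 = neg(5) = -5
  t3 = if0(a2=5 -> else branch t1) = -5
  t5 = absv(-5) = 5
  t6 = min2(-5, 5) = -5

After the edit, cleaning proceeds:
  t1: a read changed (a2 5->0) — executes, giving 0.
  t3: a read changed (a2 5->0; t1 -5->0) — executes, giving 1.
  t5: a read changed (t1 -5->0) — executes, giving 0.
  t6: a read changed (t3 -5->1; t5 5->0) — executes, giving 0.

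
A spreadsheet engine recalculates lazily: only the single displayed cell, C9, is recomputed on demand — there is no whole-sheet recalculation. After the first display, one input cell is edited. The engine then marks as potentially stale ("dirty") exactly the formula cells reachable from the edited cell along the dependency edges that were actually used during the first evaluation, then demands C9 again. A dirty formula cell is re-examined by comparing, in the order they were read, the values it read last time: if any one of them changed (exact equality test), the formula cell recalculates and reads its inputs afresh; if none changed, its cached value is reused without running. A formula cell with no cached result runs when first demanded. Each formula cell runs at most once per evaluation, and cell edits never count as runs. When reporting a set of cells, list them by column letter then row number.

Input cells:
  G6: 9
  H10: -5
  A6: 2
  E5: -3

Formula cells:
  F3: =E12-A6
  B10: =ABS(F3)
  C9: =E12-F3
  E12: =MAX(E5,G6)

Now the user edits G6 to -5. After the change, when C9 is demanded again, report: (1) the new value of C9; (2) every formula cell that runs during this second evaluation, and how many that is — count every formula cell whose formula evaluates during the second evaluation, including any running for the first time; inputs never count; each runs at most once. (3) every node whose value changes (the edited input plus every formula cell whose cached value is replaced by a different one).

New value of C9: 2.
Formula cells that run: C9, E12, F3 — 3 in total.
Values that change: E12, F3, G6.

First evaluation (everything demanded from the output):
  E12 = MAX(-3, 9) = 9
  F3 = 9 - 2 = 7
  C9 = 9 - 7 = 2

Propagation after the edit:
  E12: runs — G6 9->-5; result -3.
  F3: runs — E12 9->-3; result -5.
  C9: runs — E12 9->-3; F3 7->-5; result 2 (same value as before).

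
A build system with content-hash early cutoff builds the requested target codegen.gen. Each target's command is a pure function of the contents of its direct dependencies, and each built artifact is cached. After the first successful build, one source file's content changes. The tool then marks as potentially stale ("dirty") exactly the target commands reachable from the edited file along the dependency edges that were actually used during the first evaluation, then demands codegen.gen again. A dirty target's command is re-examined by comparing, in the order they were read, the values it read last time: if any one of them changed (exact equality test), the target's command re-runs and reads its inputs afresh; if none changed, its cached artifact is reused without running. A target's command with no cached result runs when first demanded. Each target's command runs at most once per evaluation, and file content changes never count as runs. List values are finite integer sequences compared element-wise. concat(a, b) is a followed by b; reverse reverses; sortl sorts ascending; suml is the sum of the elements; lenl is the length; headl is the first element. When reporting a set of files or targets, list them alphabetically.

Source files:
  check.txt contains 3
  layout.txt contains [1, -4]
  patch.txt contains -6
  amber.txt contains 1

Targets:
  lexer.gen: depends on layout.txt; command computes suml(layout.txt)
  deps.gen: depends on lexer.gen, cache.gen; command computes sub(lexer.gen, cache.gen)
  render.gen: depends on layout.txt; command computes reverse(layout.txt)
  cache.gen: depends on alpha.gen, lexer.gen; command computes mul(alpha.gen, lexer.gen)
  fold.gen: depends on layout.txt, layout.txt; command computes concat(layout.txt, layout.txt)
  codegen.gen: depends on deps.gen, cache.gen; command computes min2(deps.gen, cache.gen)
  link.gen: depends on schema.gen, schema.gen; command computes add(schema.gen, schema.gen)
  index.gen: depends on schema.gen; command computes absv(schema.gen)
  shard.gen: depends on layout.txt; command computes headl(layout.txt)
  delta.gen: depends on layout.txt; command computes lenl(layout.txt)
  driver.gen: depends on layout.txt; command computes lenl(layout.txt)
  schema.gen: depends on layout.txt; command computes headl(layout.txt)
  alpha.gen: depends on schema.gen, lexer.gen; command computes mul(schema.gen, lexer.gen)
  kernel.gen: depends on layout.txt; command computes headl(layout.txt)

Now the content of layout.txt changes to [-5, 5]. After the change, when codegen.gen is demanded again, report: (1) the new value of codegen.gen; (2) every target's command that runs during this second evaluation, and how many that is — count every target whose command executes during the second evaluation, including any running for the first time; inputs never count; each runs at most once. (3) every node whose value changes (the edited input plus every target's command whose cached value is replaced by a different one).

First evaluation (everything demanded from the output):
  lexer.gen = suml([1, -4]) = -3
  schema.gen = headl([1, -4]) = 1
  alpha.gen = mul(1, -3) = -3
  cache.gen = mul(-3, -3) = 9
  deps.gen = sub(-3, 9) = -12
  codegen.gen = min2(-12, 9) = -12

Propagation after the edit:
  lexer.gen: runs — layout.txt [1, -4]->[-5, 5]; result 0.
  schema.gen: runs — layout.txt [1, -4]->[-5, 5]; result -5.
  alpha.gen: runs — schema.gen 1->-5; lexer.gen -3->0; result 0.
  cache.gen: runs — alpha.gen -3->0; lexer.gen -3->0; result 0.
  deps.gen: runs — lexer.gen -3->0; cache.gen 9->0; result 0.
  codegen.gen: runs — deps.gen -12->0; cache.gen 9->0; result 0.

New value of codegen.gen: 0.
Target commands that run: alpha.gen, cache.gen, codegen.gen, deps.gen, lexer.gen, schema.gen — 6 in total.
Values that change: alpha.gen, cache.gen, codegen.gen, deps.gen, layout.txt, lexer.gen, schema.gen.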